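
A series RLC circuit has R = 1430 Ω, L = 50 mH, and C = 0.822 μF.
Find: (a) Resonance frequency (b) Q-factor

Step 1 — Resonance condition Im(Z)=0 gives ω₀ = 1/√(LC).
Step 2 — ω₀ = 1/√(0.05·8.22e-07) = 4933 rad/s.
Step 3 — f₀ = ω₀/(2π) = 785.1 Hz.
Step 4 — Series Q: Q = ω₀L/R = 4933·0.05/1430 = 0.1725.

(a) f₀ = 785.1 Hz  (b) Q = 0.1725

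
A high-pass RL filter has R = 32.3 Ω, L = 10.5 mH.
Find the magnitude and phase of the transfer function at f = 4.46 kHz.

Step 1 — Angular frequency: ω = 2π·4460 = 2.802e+04 rad/s.
Step 2 — Transfer function: H(jω) = jωL/(R + jωL).
Step 3 — Numerator jωL = j·294.2; denominator R + jωL = 32.3 + j294.2.
Step 4 — H = 0.9881 + j0.1085.
Step 5 — Magnitude: |H| = 0.994 (-0.1 dB); phase: φ = 6.3°.

|H| = 0.994 (-0.1 dB), φ = 6.3°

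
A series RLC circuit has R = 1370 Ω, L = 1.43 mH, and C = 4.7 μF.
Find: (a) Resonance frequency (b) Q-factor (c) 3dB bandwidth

Step 1 — Resonance: ω₀ = 1/√(LC) = 1/√(0.00143·4.7e-06) = 1.22e+04 rad/s.
Step 2 — f₀ = ω₀/(2π) = 1941 Hz.
Step 3 — Series Q: Q = ω₀L/R = 1.22e+04·0.00143/1370 = 0.01273.
Step 4 — Bandwidth: Δω = ω₀/Q = 9.58e+05 rad/s; BW = Δω/(2π) = 1.525e+05 Hz.

(a) f₀ = 1941 Hz  (b) Q = 0.01273  (c) BW = 1.525e+05 Hz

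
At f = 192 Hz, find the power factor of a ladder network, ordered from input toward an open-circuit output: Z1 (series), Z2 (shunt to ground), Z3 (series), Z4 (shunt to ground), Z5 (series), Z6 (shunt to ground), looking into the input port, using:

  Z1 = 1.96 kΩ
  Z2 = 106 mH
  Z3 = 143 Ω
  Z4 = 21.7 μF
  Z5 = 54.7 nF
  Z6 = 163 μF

Step 1 — Angular frequency: ω = 2π·f = 2π·192 = 1206 rad/s.
Step 2 — Component impedances:
  Z1: Z = R = 1960 Ω
  Z2: Z = jωL = j·1206·0.106 = 0 + j127.9 Ω
  Z3: Z = R = 143 Ω
  Z4: Z = 1/(jωC) = -j/(ω·C) = 0 - j38.2 Ω
  Z5: Z = 1/(jωC) = -j/(ω·C) = 0 - j1.515e+04 Ω
  Z6: Z = 1/(jωC) = -j/(ω·C) = 0 - j5.085 Ω
Step 3 — Ladder network (open output): work backward from the far end, alternating series and parallel combinations. Z_in = 2042 + j76.38 Ω = 2043∠2.1° Ω.
Step 4 — Power factor: PF = cos(φ) = Re(Z)/|Z| = 2042/2043.5 = 0.9993.
Step 5 — Type: Im(Z) = 76.38 ⇒ lagging (phase φ = 2.1°).

PF = 0.9993 (lagging, φ = 2.1°)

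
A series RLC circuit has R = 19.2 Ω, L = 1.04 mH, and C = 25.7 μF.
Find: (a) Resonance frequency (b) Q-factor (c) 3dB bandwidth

Step 1 — Resonance: ω₀ = 1/√(LC) = 1/√(0.00104·2.57e-05) = 6117 rad/s.
Step 2 — f₀ = ω₀/(2π) = 973.5 Hz.
Step 3 — Series Q: Q = ω₀L/R = 6117·0.00104/19.2 = 0.3313.
Step 4 — Bandwidth: Δω = ω₀/Q = 1.846e+04 rad/s; BW = Δω/(2π) = 2938 Hz.

(a) f₀ = 973.5 Hz  (b) Q = 0.3313  (c) BW = 2938 Hz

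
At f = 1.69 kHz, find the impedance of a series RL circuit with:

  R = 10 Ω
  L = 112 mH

Step 1 — Angular frequency: ω = 2π·f = 2π·1690 = 1.062e+04 rad/s.
Step 2 — Component impedances:
  R: Z = R = 10 Ω
  L: Z = jωL = j·1.062e+04·0.112 = 0 + j1189 Ω
Step 3 — Series combination: Z_total = R + L = 10 + j1189 Ω = 1189∠89.5° Ω.

Z = 10 + j1189 Ω = 1189∠89.5° Ω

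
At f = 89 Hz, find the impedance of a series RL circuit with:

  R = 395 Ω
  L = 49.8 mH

Step 1 — Angular frequency: ω = 2π·f = 2π·89 = 559.2 rad/s.
Step 2 — Component impedances:
  R: Z = R = 395 Ω
  L: Z = jωL = j·559.2·0.0498 = 0 + j27.85 Ω
Step 3 — Series combination: Z_total = R + L = 395 + j27.85 Ω = 396∠4.0° Ω.

Z = 395 + j27.85 Ω = 396∠4.0° Ω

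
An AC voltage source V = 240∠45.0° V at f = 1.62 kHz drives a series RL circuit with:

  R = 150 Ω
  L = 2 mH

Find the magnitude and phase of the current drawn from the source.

Step 1 — Angular frequency: ω = 2π·f = 2π·1620 = 1.018e+04 rad/s.
Step 2 — Component impedances:
  R: Z = R = 150 Ω
  L: Z = jωL = j·1.018e+04·0.002 = 0 + j20.36 Ω
Step 3 — Series combination: Z_total = R + L = 150 + j20.36 Ω = 151.4∠7.7° Ω.
Step 4 — Source phasor: V = 240∠45.0° V = 169.7 + j169.7 V.
Step 5 — Ohm's law: I = V / Z_total = (169.7 + j169.7) / (150 + j20.36) = 1.262 + j0.9601 A.
Step 6 — Convert to polar: |I| = 1.585 A, ∠I = 37.3°.

I = 1.585∠37.3° A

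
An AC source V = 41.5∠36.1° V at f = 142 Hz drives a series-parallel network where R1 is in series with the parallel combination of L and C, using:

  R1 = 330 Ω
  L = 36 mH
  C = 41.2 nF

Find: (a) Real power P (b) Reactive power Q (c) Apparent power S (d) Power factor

Step 1 — Angular frequency: ω = 2π·f = 2π·142 = 892.2 rad/s.
Step 2 — Component impedances:
  R1: Z = R = 330 Ω
  L: Z = jωL = j·892.2·0.036 = 0 + j32.12 Ω
  C: Z = 1/(jωC) = -j/(ω·C) = 0 - j2.72e+04 Ω
Step 3 — Parallel branch: L || C = 1/(1/L + 1/C) = 0 + j32.16 Ω.
Step 4 — Series with R1: Z_total = R1 + (L || C) = 330 + j32.16 Ω = 331.6∠5.6° Ω.
Step 5 — Source phasor: V = 41.5∠36.1° V = 33.53 + j24.45 V.
Step 6 — Current: I = V / Z = 0.1078 + j0.06359 A = 0.1252∠30.5° A.
Step 7 — Complex power: S = V·I* = 5.17 + j0.5038 VA.
Step 8 — Real power: P = Re(S) = 5.17 W.
Step 9 — Reactive power: Q = Im(S) = 0.5038 VAR.
Step 10 — Apparent power: |S| = 5.194 VA.
Step 11 — Power factor: PF = P/|S| = 0.9953 (lagging).

(a) P = 5.17 W  (b) Q = 0.5038 VAR  (c) S = 5.194 VA  (d) PF = 0.9953 (lagging)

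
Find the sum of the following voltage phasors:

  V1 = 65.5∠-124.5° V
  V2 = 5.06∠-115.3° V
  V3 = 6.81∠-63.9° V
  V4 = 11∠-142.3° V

Step 1 — Convert each phasor to rectangular form:
  V1 = 65.5·(cos(-124.5°) + j·sin(-124.5°)) = -37.1 - j53.98 V
  V2 = 5.06·(cos(-115.3°) + j·sin(-115.3°)) = -2.162 - j4.575 V
  V3 = 6.81·(cos(-63.9°) + j·sin(-63.9°)) = 2.996 - j6.116 V
  V4 = 11·(cos(-142.3°) + j·sin(-142.3°)) = -8.703 - j6.727 V
Step 2 — Sum components: V_total = -44.97 - j71.4 V.
Step 3 — Convert to polar: |V_total| = 84.38 V, ∠V_total = -122.2°.

V_total = 84.38∠-122.2° V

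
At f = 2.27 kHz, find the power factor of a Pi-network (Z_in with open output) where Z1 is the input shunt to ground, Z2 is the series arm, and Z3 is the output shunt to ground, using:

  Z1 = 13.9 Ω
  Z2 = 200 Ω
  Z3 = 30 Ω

Step 1 — Angular frequency: ω = 2π·f = 2π·2270 = 1.426e+04 rad/s.
Step 2 — Component impedances:
  Z1: Z = R = 13.9 Ω
  Z2: Z = R = 200 Ω
  Z3: Z = R = 30 Ω
Step 3 — With open output, the series arm Z2 and the output shunt Z3 appear in series to ground: Z2 + Z3 = 230 Ω.
Step 4 — Parallel with input shunt Z1: Z_in = Z1 || (Z2 + Z3) = 13.11 Ω = 13.11∠0.0° Ω.
Step 5 — Power factor: PF = cos(φ) = Re(Z)/|Z| = 13.11/13.11 = 1.
Step 6 — Type: Im(Z) = 0 ⇒ unity (phase φ = 0.0°).

PF = 1 (unity, φ = 0.0°)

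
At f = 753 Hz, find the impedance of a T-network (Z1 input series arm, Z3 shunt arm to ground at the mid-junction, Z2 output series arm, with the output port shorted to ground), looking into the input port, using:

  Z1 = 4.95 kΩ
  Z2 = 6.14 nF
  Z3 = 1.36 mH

Step 1 — Angular frequency: ω = 2π·f = 2π·753 = 4731 rad/s.
Step 2 — Component impedances:
  Z1: Z = R = 4950 Ω
  Z2: Z = 1/(jωC) = -j/(ω·C) = 0 - j3.442e+04 Ω
  Z3: Z = jωL = j·4731·0.00136 = 0 + j6.434 Ω
Step 3 — With the output port shorted to ground, the output series arm Z2 runs from the junction to ground; the shunt arm Z3 also runs from the junction to ground. They appear in parallel: Z3 || Z2 = 0 + j6.436 Ω.
Step 4 — Series with input arm Z1: Z_in = Z1 + (Z3 || Z2) = 4950 + j6.436 Ω = 4950∠0.1° Ω.

Z = 4950 + j6.436 Ω = 4950∠0.1° Ω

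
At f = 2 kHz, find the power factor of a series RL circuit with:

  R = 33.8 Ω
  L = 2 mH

Step 1 — Angular frequency: ω = 2π·f = 2π·2000 = 1.257e+04 rad/s.
Step 2 — Component impedances:
  R: Z = R = 33.8 Ω
  L: Z = jωL = j·1.257e+04·0.002 = 0 + j25.13 Ω
Step 3 — Series combination: Z_total = R + L = 33.8 + j25.13 Ω = 42.12∠36.6° Ω.
Step 4 — Power factor: PF = cos(φ) = Re(Z)/|Z| = 33.8/42.12 = 0.8025.
Step 5 — Type: Im(Z) = 25.13 ⇒ lagging (phase φ = 36.6°).

PF = 0.8025 (lagging, φ = 36.6°)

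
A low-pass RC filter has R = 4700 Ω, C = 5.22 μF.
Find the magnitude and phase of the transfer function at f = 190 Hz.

Step 1 — Angular frequency: ω = 2π·190 = 1194 rad/s.
Step 2 — Transfer function: H(jω) = 1/(1 + jωRC).
Step 3 — Denominator: 1 + jωRC = 1 + j·1194·4700·5.22e-06 = 1 + j29.29.
Step 4 — H = 0.001164 - j0.0341.
Step 5 — Magnitude: |H| = 0.03412 (-29.3 dB); phase: φ = -88.0°.

|H| = 0.03412 (-29.3 dB), φ = -88.0°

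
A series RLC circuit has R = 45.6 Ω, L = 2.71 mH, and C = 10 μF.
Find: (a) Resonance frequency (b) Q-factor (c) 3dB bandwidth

Step 1 — Resonance condition Im(Z)=0 gives ω₀ = 1/√(LC).
Step 2 — ω₀ = 1/√(0.00271·1e-05) = 6075 rad/s.
Step 3 — f₀ = ω₀/(2π) = 966.8 Hz.
Step 4 — Series Q: Q = ω₀L/R = 6075·0.00271/45.6 = 0.361.
Step 5 — 3dB bandwidth: Δω = ω₀/Q = 1.683e+04 rad/s; BW = Δω/(2π) = 2678 Hz.

(a) f₀ = 966.8 Hz  (b) Q = 0.361  (c) BW = 2678 Hz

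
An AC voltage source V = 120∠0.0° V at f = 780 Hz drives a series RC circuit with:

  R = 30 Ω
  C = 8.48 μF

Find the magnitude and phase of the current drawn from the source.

Step 1 — Angular frequency: ω = 2π·f = 2π·780 = 4901 rad/s.
Step 2 — Component impedances:
  R: Z = R = 30 Ω
  C: Z = 1/(jωC) = -j/(ω·C) = 0 - j24.06 Ω
Step 3 — Series combination: Z_total = R + C = 30 - j24.06 Ω = 38.46∠-38.7° Ω.
Step 4 — Source phasor: V = 120∠0.0° V = 120 V.
Step 5 — Ohm's law: I = V / Z_total = (120) / (30 - j24.06) = 2.434 + j1.952 A.
Step 6 — Convert to polar: |I| = 3.12 A, ∠I = 38.7°.

I = 3.12∠38.7° A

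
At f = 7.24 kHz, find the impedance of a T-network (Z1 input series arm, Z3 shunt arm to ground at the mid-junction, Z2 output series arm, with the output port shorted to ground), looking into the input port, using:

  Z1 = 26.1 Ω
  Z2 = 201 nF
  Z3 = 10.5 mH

Step 1 — Angular frequency: ω = 2π·f = 2π·7240 = 4.549e+04 rad/s.
Step 2 — Component impedances:
  Z1: Z = R = 26.1 Ω
  Z2: Z = 1/(jωC) = -j/(ω·C) = 0 - j109.4 Ω
  Z3: Z = jωL = j·4.549e+04·0.0105 = 0 + j477.6 Ω
Step 3 — With the output port shorted to ground, the output series arm Z2 runs from the junction to ground; the shunt arm Z3 also runs from the junction to ground. They appear in parallel: Z3 || Z2 = 0 - j141.8 Ω.
Step 4 — Series with input arm Z1: Z_in = Z1 + (Z3 || Z2) = 26.1 - j141.8 Ω = 144.2∠-79.6° Ω.

Z = 26.1 - j141.8 Ω = 144.2∠-79.6° Ω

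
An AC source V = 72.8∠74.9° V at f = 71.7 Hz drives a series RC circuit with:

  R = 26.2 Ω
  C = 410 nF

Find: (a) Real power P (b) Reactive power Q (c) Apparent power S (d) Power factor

Step 1 — Angular frequency: ω = 2π·f = 2π·71.7 = 450.5 rad/s.
Step 2 — Component impedances:
  R: Z = R = 26.2 Ω
  C: Z = 1/(jωC) = -j/(ω·C) = 0 - j5414 Ω
Step 3 — Series combination: Z_total = R + C = 26.2 - j5414 Ω = 5414∠-89.7° Ω.
Step 4 — Source phasor: V = 72.8∠74.9° V = 18.96 + j70.29 V.
Step 5 — Current: I = V / Z = -0.01297 + j0.003566 A = 0.01345∠164.6° A.
Step 6 — Complex power: S = V·I* = 0.004737 - j0.9789 VA.
Step 7 — Real power: P = Re(S) = 0.004737 W.
Step 8 — Reactive power: Q = Im(S) = -0.9789 VAR.
Step 9 — Apparent power: |S| = 0.9789 VA.
Step 10 — Power factor: PF = P/|S| = 0.004839 (leading).

(a) P = 0.004737 W  (b) Q = -0.9789 VAR  (c) S = 0.9789 VA  (d) PF = 0.004839 (leading)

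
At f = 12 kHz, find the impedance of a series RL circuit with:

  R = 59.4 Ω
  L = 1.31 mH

Step 1 — Angular frequency: ω = 2π·f = 2π·1.2e+04 = 7.54e+04 rad/s.
Step 2 — Component impedances:
  R: Z = R = 59.4 Ω
  L: Z = jωL = j·7.54e+04·0.00131 = 0 + j98.77 Ω
Step 3 — Series combination: Z_total = R + L = 59.4 + j98.77 Ω = 115.3∠59.0° Ω.

Z = 59.4 + j98.77 Ω = 115.3∠59.0° Ω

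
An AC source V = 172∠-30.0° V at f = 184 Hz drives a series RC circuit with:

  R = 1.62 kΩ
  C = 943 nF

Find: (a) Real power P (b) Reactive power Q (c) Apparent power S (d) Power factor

Step 1 — Angular frequency: ω = 2π·f = 2π·184 = 1156 rad/s.
Step 2 — Component impedances:
  R: Z = R = 1620 Ω
  C: Z = 1/(jωC) = -j/(ω·C) = 0 - j917.3 Ω
Step 3 — Series combination: Z_total = R + C = 1620 - j917.3 Ω = 1862∠-29.5° Ω.
Step 4 — Source phasor: V = 172∠-30.0° V = 149 - j86 V.
Step 5 — Current: I = V / Z = 0.09239 - j0.0007758 A = 0.09239∠-0.5° A.
Step 6 — Complex power: S = V·I* = 13.83 - j7.83 VA.
Step 7 — Real power: P = Re(S) = 13.83 W.
Step 8 — Reactive power: Q = Im(S) = -7.83 VAR.
Step 9 — Apparent power: |S| = 15.89 VA.
Step 10 — Power factor: PF = P/|S| = 0.8702 (leading).

(a) P = 13.83 W  (b) Q = -7.83 VAR  (c) S = 15.89 VA  (d) PF = 0.8702 (leading)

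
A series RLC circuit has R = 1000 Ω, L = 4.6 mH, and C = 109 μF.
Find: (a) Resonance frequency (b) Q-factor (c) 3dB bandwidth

Step 1 — Resonance: ω₀ = 1/√(LC) = 1/√(0.0046·0.000109) = 1412 rad/s.
Step 2 — f₀ = ω₀/(2π) = 224.8 Hz.
Step 3 — Series Q: Q = ω₀L/R = 1412·0.0046/1000 = 0.006496.
Step 4 — Bandwidth: Δω = ω₀/Q = 2.174e+05 rad/s; BW = Δω/(2π) = 3.46e+04 Hz.

(a) f₀ = 224.8 Hz  (b) Q = 0.006496  (c) BW = 3.46e+04 Hz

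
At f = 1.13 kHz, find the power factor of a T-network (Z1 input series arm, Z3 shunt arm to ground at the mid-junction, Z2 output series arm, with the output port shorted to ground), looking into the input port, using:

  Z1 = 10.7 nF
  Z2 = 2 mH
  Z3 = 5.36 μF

Step 1 — Angular frequency: ω = 2π·f = 2π·1130 = 7100 rad/s.
Step 2 — Component impedances:
  Z1: Z = 1/(jωC) = -j/(ω·C) = 0 - j1.316e+04 Ω
  Z2: Z = jωL = j·7100·0.002 = 0 + j14.2 Ω
  Z3: Z = 1/(jωC) = -j/(ω·C) = 0 - j26.28 Ω
Step 3 — With the output port shorted to ground, the output series arm Z2 runs from the junction to ground; the shunt arm Z3 also runs from the junction to ground. They appear in parallel: Z3 || Z2 = 0 + j30.9 Ω.
Step 4 — Series with input arm Z1: Z_in = Z1 + (Z3 || Z2) = 0 - j1.313e+04 Ω = 1.313e+04∠-90.0° Ω.
Step 5 — Power factor: PF = cos(φ) = Re(Z)/|Z| = 0/1.313e+04 = 0.
Step 6 — Type: Im(Z) = -1.313e+04 ⇒ leading (phase φ = -90.0°).

PF = 0 (leading, φ = -90.0°)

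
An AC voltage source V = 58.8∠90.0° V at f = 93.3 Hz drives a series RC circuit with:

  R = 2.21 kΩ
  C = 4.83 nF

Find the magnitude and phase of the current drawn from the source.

Step 1 — Angular frequency: ω = 2π·f = 2π·93.3 = 586.2 rad/s.
Step 2 — Component impedances:
  R: Z = R = 2210 Ω
  C: Z = 1/(jωC) = -j/(ω·C) = 0 - j3.532e+05 Ω
Step 3 — Series combination: Z_total = R + C = 2210 - j3.532e+05 Ω = 3.532e+05∠-89.6° Ω.
Step 4 — Source phasor: V = 58.8∠90.0° V = 0 + j58.8 V.
Step 5 — Ohm's law: I = V / Z_total = (0 + j58.8) / (2210 - j3.532e+05) = -0.0001665 + j1.042e-06 A.
Step 6 — Convert to polar: |I| = 0.0001665 A, ∠I = 179.6°.

I = 0.0001665∠179.6° A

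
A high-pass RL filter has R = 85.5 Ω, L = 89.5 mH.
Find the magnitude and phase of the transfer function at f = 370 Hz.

Step 1 — Angular frequency: ω = 2π·370 = 2325 rad/s.
Step 2 — Transfer function: H(jω) = jωL/(R + jωL).
Step 3 — Numerator jωL = j·208.1; denominator R + jωL = 85.5 + j208.1.
Step 4 — H = 0.8555 + j0.3516.
Step 5 — Magnitude: |H| = 0.925 (-0.7 dB); phase: φ = 22.3°.

|H| = 0.925 (-0.7 dB), φ = 22.3°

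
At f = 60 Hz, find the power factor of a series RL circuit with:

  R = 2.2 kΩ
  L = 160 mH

Step 1 — Angular frequency: ω = 2π·f = 2π·60 = 377 rad/s.
Step 2 — Component impedances:
  R: Z = R = 2200 Ω
  L: Z = jωL = j·377·0.16 = 0 + j60.32 Ω
Step 3 — Series combination: Z_total = R + L = 2200 + j60.32 Ω = 2201∠1.6° Ω.
Step 4 — Power factor: PF = cos(φ) = Re(Z)/|Z| = 2200/2200.8 = 0.9996.
Step 5 — Type: Im(Z) = 60.32 ⇒ lagging (phase φ = 1.6°).

PF = 0.9996 (lagging, φ = 1.6°)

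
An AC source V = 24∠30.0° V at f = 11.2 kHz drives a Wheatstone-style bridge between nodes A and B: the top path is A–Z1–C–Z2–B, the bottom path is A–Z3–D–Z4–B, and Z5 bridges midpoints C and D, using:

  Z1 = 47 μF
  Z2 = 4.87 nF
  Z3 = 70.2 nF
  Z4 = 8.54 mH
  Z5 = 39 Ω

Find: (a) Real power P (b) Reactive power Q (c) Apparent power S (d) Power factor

Step 1 — Angular frequency: ω = 2π·f = 2π·1.12e+04 = 7.037e+04 rad/s.
Step 2 — Component impedances:
  Z1: Z = 1/(jωC) = -j/(ω·C) = 0 - j0.3023 Ω
  Z2: Z = 1/(jωC) = -j/(ω·C) = 0 - j2918 Ω
  Z3: Z = 1/(jωC) = -j/(ω·C) = 0 - j202.4 Ω
  Z4: Z = jωL = j·7.037e+04·0.00854 = 0 + j601 Ω
  Z5: Z = R = 39 Ω
Step 3 — Bridge requires nodal analysis (the Z5 bridge couples midpoints C and D, so the two paths cannot be reduced to a simple series/parallel combination). Setting node B to ground and injecting 1 A at node A, the 3-node admittance system at A, C, D solves to V_A = Z_AB = 59.12 + j744.2 Ω = 746.5∠85.5° Ω.
Step 4 — Source phasor: V = 24∠30.0° V = 20.78 + j12 V.
Step 5 — Current: I = V / Z = 0.01823 - j0.02648 A = 0.03215∠-55.5° A.
Step 6 — Complex power: S = V·I* = 0.0611 + j0.7691 VA.
Step 7 — Real power: P = Re(S) = 0.0611 W.
Step 8 — Reactive power: Q = Im(S) = 0.7691 VAR.
Step 9 — Apparent power: |S| = 0.7716 VA.
Step 10 — Power factor: PF = P/|S| = 0.0792 (lagging).

(a) P = 0.0611 W  (b) Q = 0.7691 VAR  (c) S = 0.7716 VA  (d) PF = 0.0792 (lagging)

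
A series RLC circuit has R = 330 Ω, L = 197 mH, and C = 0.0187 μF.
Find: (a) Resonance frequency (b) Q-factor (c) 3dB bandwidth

Step 1 — Resonance condition Im(Z)=0 gives ω₀ = 1/√(LC).
Step 2 — ω₀ = 1/√(0.197·1.87e-08) = 1.648e+04 rad/s.
Step 3 — f₀ = ω₀/(2π) = 2622 Hz.
Step 4 — Series Q: Q = ω₀L/R = 1.648e+04·0.197/330 = 9.836.
Step 5 — 3dB bandwidth: Δω = ω₀/Q = 1675 rad/s; BW = Δω/(2π) = 266.6 Hz.

(a) f₀ = 2622 Hz  (b) Q = 9.836  (c) BW = 266.6 Hz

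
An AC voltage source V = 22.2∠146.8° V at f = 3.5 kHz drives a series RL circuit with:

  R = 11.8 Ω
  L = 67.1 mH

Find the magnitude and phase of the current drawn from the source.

Step 1 — Angular frequency: ω = 2π·f = 2π·3500 = 2.199e+04 rad/s.
Step 2 — Component impedances:
  R: Z = R = 11.8 Ω
  L: Z = jωL = j·2.199e+04·0.0671 = 0 + j1476 Ω
Step 3 — Series combination: Z_total = R + L = 11.8 + j1476 Ω = 1476∠89.5° Ω.
Step 4 — Source phasor: V = 22.2∠146.8° V = -18.58 + j12.16 V.
Step 5 — Ohm's law: I = V / Z_total = (-18.58 + j12.16) / (11.8 + j1476) = 0.008137 + j0.01265 A.
Step 6 — Convert to polar: |I| = 0.01504 A, ∠I = 57.3°.

I = 0.01504∠57.3° A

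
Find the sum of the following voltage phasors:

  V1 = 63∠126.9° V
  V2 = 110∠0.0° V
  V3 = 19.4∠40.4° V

Step 1 — Convert each phasor to rectangular form:
  V1 = 63·(cos(126.9°) + j·sin(126.9°)) = -37.83 + j50.38 V
  V2 = 110·(cos(0.0°) + j·sin(0.0°)) = 110 V
  V3 = 19.4·(cos(40.4°) + j·sin(40.4°)) = 14.77 + j12.57 V
Step 2 — Sum components: V_total = 86.95 + j62.95 V.
Step 3 — Convert to polar: |V_total| = 107.3 V, ∠V_total = 35.9°.

V_total = 107.3∠35.9° V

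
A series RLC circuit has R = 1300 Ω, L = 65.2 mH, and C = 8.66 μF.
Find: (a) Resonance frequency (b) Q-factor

Step 1 — Resonance condition Im(Z)=0 gives ω₀ = 1/√(LC).
Step 2 — ω₀ = 1/√(0.0652·8.66e-06) = 1331 rad/s.
Step 3 — f₀ = ω₀/(2π) = 211.8 Hz.
Step 4 — Series Q: Q = ω₀L/R = 1331·0.0652/1300 = 0.06675.

(a) f₀ = 211.8 Hz  (b) Q = 0.06675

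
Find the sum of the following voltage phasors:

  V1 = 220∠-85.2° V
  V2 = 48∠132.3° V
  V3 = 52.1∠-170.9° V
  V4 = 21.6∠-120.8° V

Step 1 — Convert each phasor to rectangular form:
  V1 = 220·(cos(-85.2°) + j·sin(-85.2°)) = 18.41 - j219.2 V
  V2 = 48·(cos(132.3°) + j·sin(132.3°)) = -32.3 + j35.5 V
  V3 = 52.1·(cos(-170.9°) + j·sin(-170.9°)) = -51.44 - j8.24 V
  V4 = 21.6·(cos(-120.8°) + j·sin(-120.8°)) = -11.06 - j18.55 V
Step 2 — Sum components: V_total = -76.4 - j210.5 V.
Step 3 — Convert to polar: |V_total| = 224 V, ∠V_total = -109.9°.

V_total = 224∠-109.9° V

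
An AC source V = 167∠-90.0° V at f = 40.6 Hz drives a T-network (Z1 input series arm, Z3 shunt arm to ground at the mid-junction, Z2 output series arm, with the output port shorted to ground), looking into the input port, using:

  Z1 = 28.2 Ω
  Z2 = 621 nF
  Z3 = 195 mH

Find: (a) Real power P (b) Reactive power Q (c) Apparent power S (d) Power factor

Step 1 — Angular frequency: ω = 2π·f = 2π·40.6 = 255.1 rad/s.
Step 2 — Component impedances:
  Z1: Z = R = 28.2 Ω
  Z2: Z = 1/(jωC) = -j/(ω·C) = 0 - j6313 Ω
  Z3: Z = jωL = j·255.1·0.195 = 0 + j49.74 Ω
Step 3 — With the output port shorted to ground, the output series arm Z2 runs from the junction to ground; the shunt arm Z3 also runs from the junction to ground. They appear in parallel: Z3 || Z2 = 0 + j50.14 Ω.
Step 4 — Series with input arm Z1: Z_in = Z1 + (Z3 || Z2) = 28.2 + j50.14 Ω = 57.53∠60.6° Ω.
Step 5 — Source phasor: V = 167∠-90.0° V = 0 - j167 V.
Step 6 — Current: I = V / Z = -2.53 - j1.423 A = 2.903∠-150.6° A.
Step 7 — Complex power: S = V·I* = 237.7 + j422.6 VA.
Step 8 — Real power: P = Re(S) = 237.7 W.
Step 9 — Reactive power: Q = Im(S) = 422.6 VAR.
Step 10 — Apparent power: |S| = 484.8 VA.
Step 11 — Power factor: PF = P/|S| = 0.4902 (lagging).

(a) P = 237.7 W  (b) Q = 422.6 VAR  (c) S = 484.8 VA  (d) PF = 0.4902 (lagging)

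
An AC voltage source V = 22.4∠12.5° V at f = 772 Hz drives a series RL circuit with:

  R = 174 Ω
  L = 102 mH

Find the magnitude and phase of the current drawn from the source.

Step 1 — Angular frequency: ω = 2π·f = 2π·772 = 4851 rad/s.
Step 2 — Component impedances:
  R: Z = R = 174 Ω
  L: Z = jωL = j·4851·0.102 = 0 + j494.8 Ω
Step 3 — Series combination: Z_total = R + L = 174 + j494.8 Ω = 524.5∠70.6° Ω.
Step 4 — Source phasor: V = 22.4∠12.5° V = 21.87 + j4.848 V.
Step 5 — Ohm's law: I = V / Z_total = (21.87 + j4.848) / (174 + j494.8) = 0.02255 - j0.03627 A.
Step 6 — Convert to polar: |I| = 0.04271 A, ∠I = -58.1°.

I = 0.04271∠-58.1° A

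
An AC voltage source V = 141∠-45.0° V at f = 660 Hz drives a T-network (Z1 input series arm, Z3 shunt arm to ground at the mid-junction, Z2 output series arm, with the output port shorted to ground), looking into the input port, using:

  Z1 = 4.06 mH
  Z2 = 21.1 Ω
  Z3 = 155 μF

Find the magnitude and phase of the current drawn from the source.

Step 1 — Angular frequency: ω = 2π·f = 2π·660 = 4147 rad/s.
Step 2 — Component impedances:
  Z1: Z = jωL = j·4147·0.00406 = 0 + j16.84 Ω
  Z2: Z = R = 21.1 Ω
  Z3: Z = 1/(jωC) = -j/(ω·C) = 0 - j1.556 Ω
Step 3 — With the output port shorted to ground, the output series arm Z2 runs from the junction to ground; the shunt arm Z3 also runs from the junction to ground. They appear in parallel: Z3 || Z2 = 0.1141 - j1.547 Ω.
Step 4 — Series with input arm Z1: Z_in = Z1 + (Z3 || Z2) = 0.1141 + j15.29 Ω = 15.29∠89.6° Ω.
Step 5 — Source phasor: V = 141∠-45.0° V = 99.7 - j99.7 V.
Step 6 — Ohm's law: I = V / Z_total = (99.7 - j99.7) / (0.1141 + j15.29) = -6.472 - j6.569 A.
Step 7 — Convert to polar: |I| = 9.222 A, ∠I = -134.6°.

I = 9.222∠-134.6° A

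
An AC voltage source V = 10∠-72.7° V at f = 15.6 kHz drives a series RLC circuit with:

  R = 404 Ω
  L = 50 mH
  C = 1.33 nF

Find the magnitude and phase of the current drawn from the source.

Step 1 — Angular frequency: ω = 2π·f = 2π·1.56e+04 = 9.802e+04 rad/s.
Step 2 — Component impedances:
  R: Z = R = 404 Ω
  L: Z = jωL = j·9.802e+04·0.05 = 0 + j4901 Ω
  C: Z = 1/(jωC) = -j/(ω·C) = 0 - j7671 Ω
Step 3 — Series combination: Z_total = R + L + C = 404 - j2770 Ω = 2799∠-81.7° Ω.
Step 4 — Source phasor: V = 10∠-72.7° V = 2.974 - j9.548 V.
Step 5 — Ohm's law: I = V / Z_total = (2.974 - j9.548) / (404 - j2770) = 0.003528 + j0.000559 A.
Step 6 — Convert to polar: |I| = 0.003572 A, ∠I = 9.0°.

I = 0.003572∠9.0° A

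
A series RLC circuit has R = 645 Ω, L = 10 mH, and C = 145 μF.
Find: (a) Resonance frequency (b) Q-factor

Step 1 — Resonance condition Im(Z)=0 gives ω₀ = 1/√(LC).
Step 2 — ω₀ = 1/√(0.01·0.000145) = 830.5 rad/s.
Step 3 — f₀ = ω₀/(2π) = 132.2 Hz.
Step 4 — Series Q: Q = ω₀L/R = 830.5·0.01/645 = 0.01288.

(a) f₀ = 132.2 Hz  (b) Q = 0.01288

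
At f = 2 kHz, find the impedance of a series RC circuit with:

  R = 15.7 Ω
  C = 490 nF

Step 1 — Angular frequency: ω = 2π·f = 2π·2000 = 1.257e+04 rad/s.
Step 2 — Component impedances:
  R: Z = R = 15.7 Ω
  C: Z = 1/(jωC) = -j/(ω·C) = 0 - j162.4 Ω
Step 3 — Series combination: Z_total = R + C = 15.7 - j162.4 Ω = 163.2∠-84.5° Ω.

Z = 15.7 - j162.4 Ω = 163.2∠-84.5° Ω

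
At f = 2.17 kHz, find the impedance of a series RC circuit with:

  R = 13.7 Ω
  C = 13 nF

Step 1 — Angular frequency: ω = 2π·f = 2π·2170 = 1.363e+04 rad/s.
Step 2 — Component impedances:
  R: Z = R = 13.7 Ω
  C: Z = 1/(jωC) = -j/(ω·C) = 0 - j5642 Ω
Step 3 — Series combination: Z_total = R + C = 13.7 - j5642 Ω = 5642∠-89.9° Ω.

Z = 13.7 - j5642 Ω = 5642∠-89.9° Ω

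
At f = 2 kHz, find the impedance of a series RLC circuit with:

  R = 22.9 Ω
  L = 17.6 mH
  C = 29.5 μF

Step 1 — Angular frequency: ω = 2π·f = 2π·2000 = 1.257e+04 rad/s.
Step 2 — Component impedances:
  R: Z = R = 22.9 Ω
  L: Z = jωL = j·1.257e+04·0.0176 = 0 + j221.2 Ω
  C: Z = 1/(jωC) = -j/(ω·C) = 0 - j2.698 Ω
Step 3 — Series combination: Z_total = R + L + C = 22.9 + j218.5 Ω = 219.7∠84.0° Ω.

Z = 22.9 + j218.5 Ω = 219.7∠84.0° Ω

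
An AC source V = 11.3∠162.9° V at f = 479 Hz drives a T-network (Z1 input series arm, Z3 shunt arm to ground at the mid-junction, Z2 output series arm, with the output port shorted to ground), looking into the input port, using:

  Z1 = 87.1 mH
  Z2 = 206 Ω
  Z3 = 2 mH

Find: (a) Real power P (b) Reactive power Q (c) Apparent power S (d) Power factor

Step 1 — Angular frequency: ω = 2π·f = 2π·479 = 3010 rad/s.
Step 2 — Component impedances:
  Z1: Z = jωL = j·3010·0.0871 = 0 + j262.1 Ω
  Z2: Z = R = 206 Ω
  Z3: Z = jωL = j·3010·0.002 = 0 + j6.019 Ω
Step 3 — With the output port shorted to ground, the output series arm Z2 runs from the junction to ground; the shunt arm Z3 also runs from the junction to ground. They appear in parallel: Z3 || Z2 = 0.1757 + j6.014 Ω.
Step 4 — Series with input arm Z1: Z_in = Z1 + (Z3 || Z2) = 0.1757 + j268.2 Ω = 268.2∠90.0° Ω.
Step 5 — Source phasor: V = 11.3∠162.9° V = -10.8 + j3.323 V.
Step 6 — Current: I = V / Z = 0.01236 + j0.04029 A = 0.04214∠72.9° A.
Step 7 — Complex power: S = V·I* = 0.0003121 + j0.4762 VA.
Step 8 — Real power: P = Re(S) = 0.0003121 W.
Step 9 — Reactive power: Q = Im(S) = 0.4762 VAR.
Step 10 — Apparent power: |S| = 0.4762 VA.
Step 11 — Power factor: PF = P/|S| = 0.0006553 (lagging).

(a) P = 0.0003121 W  (b) Q = 0.4762 VAR  (c) S = 0.4762 VA  (d) PF = 0.0006553 (lagging)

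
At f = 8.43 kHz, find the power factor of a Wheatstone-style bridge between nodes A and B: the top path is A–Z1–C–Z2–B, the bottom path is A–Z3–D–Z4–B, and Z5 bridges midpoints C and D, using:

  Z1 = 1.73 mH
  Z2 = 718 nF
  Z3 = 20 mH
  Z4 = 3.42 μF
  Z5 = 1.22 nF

Step 1 — Angular frequency: ω = 2π·f = 2π·8430 = 5.297e+04 rad/s.
Step 2 — Component impedances:
  Z1: Z = jωL = j·5.297e+04·0.00173 = 0 + j91.63 Ω
  Z2: Z = 1/(jωC) = -j/(ω·C) = 0 - j26.29 Ω
  Z3: Z = jωL = j·5.297e+04·0.02 = 0 + j1059 Ω
  Z4: Z = 1/(jωC) = -j/(ω·C) = 0 - j5.52 Ω
  Z5: Z = 1/(jωC) = -j/(ω·C) = 0 - j1.548e+04 Ω
Step 3 — Bridge requires nodal analysis (the Z5 bridge couples midpoints C and D, so the two paths cannot be reduced to a simple series/parallel combination). Setting node B to ground and injecting 1 A at node A, the 3-node admittance system at A, C, D solves to V_A = Z_AB = 0 + j61.56 Ω = 61.56∠90.0° Ω.
Step 4 — Power factor: PF = cos(φ) = Re(Z)/|Z| = 0/61.56 = 0.
Step 5 — Type: Im(Z) = 61.56 ⇒ lagging (phase φ = 90.0°).

PF = 0 (lagging, φ = 90.0°)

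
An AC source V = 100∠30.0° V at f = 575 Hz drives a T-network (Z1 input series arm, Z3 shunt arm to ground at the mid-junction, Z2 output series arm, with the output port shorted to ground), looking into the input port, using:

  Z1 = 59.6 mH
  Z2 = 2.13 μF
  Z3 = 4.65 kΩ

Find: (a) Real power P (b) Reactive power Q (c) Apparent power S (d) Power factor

Step 1 — Angular frequency: ω = 2π·f = 2π·575 = 3613 rad/s.
Step 2 — Component impedances:
  Z1: Z = jωL = j·3613·0.0596 = 0 + j215.3 Ω
  Z2: Z = 1/(jωC) = -j/(ω·C) = 0 - j129.9 Ω
  Z3: Z = R = 4650 Ω
Step 3 — With the output port shorted to ground, the output series arm Z2 runs from the junction to ground; the shunt arm Z3 also runs from the junction to ground. They appear in parallel: Z3 || Z2 = 3.629 - j129.8 Ω.
Step 4 — Series with input arm Z1: Z_in = Z1 + (Z3 || Z2) = 3.629 + j85.48 Ω = 85.55∠87.6° Ω.
Step 5 — Source phasor: V = 100∠30.0° V = 86.6 + j50 V.
Step 6 — Current: I = V / Z = 0.6268 - j0.9866 A = 1.169∠-57.6° A.
Step 7 — Complex power: S = V·I* = 4.958 + j116.8 VA.
Step 8 — Real power: P = Re(S) = 4.958 W.
Step 9 — Reactive power: Q = Im(S) = 116.8 VAR.
Step 10 — Apparent power: |S| = 116.9 VA.
Step 11 — Power factor: PF = P/|S| = 0.04241 (lagging).

(a) P = 4.958 W  (b) Q = 116.8 VAR  (c) S = 116.9 VA  (d) PF = 0.04241 (lagging)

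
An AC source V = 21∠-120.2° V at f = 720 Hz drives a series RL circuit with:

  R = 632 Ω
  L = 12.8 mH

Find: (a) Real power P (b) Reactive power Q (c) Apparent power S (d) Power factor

Step 1 — Angular frequency: ω = 2π·f = 2π·720 = 4524 rad/s.
Step 2 — Component impedances:
  R: Z = R = 632 Ω
  L: Z = jωL = j·4524·0.0128 = 0 + j57.91 Ω
Step 3 — Series combination: Z_total = R + L = 632 + j57.91 Ω = 634.6∠5.2° Ω.
Step 4 — Source phasor: V = 21∠-120.2° V = -10.56 - j18.15 V.
Step 5 — Current: I = V / Z = -0.01918 - j0.02696 A = 0.03309∠-125.4° A.
Step 6 — Complex power: S = V·I* = 0.692 + j0.0634 VA.
Step 7 — Real power: P = Re(S) = 0.692 W.
Step 8 — Reactive power: Q = Im(S) = 0.0634 VAR.
Step 9 — Apparent power: |S| = 0.6949 VA.
Step 10 — Power factor: PF = P/|S| = 0.9958 (lagging).

(a) P = 0.692 W  (b) Q = 0.0634 VAR  (c) S = 0.6949 VA  (d) PF = 0.9958 (lagging)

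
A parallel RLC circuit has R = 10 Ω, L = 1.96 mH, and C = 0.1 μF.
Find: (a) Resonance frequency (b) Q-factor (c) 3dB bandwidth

Step 1 — Resonance: ω₀ = 1/√(LC) = 1/√(0.00196·1e-07) = 7.143e+04 rad/s.
Step 2 — f₀ = ω₀/(2π) = 1.137e+04 Hz.
Step 3 — Parallel Q: Q = R/(ω₀L) = 10/(7.143e+04·0.00196) = 0.07143.
Step 4 — Bandwidth: Δω = ω₀/Q = 1e+06 rad/s; BW = Δω/(2π) = 1.592e+05 Hz.

(a) f₀ = 1.137e+04 Hz  (b) Q = 0.07143  (c) BW = 1.592e+05 Hz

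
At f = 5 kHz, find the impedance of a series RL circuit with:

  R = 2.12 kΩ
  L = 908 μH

Step 1 — Angular frequency: ω = 2π·f = 2π·5000 = 3.142e+04 rad/s.
Step 2 — Component impedances:
  R: Z = R = 2120 Ω
  L: Z = jωL = j·3.142e+04·0.000908 = 0 + j28.53 Ω
Step 3 — Series combination: Z_total = R + L = 2120 + j28.53 Ω = 2120∠0.8° Ω.

Z = 2120 + j28.53 Ω = 2120∠0.8° Ω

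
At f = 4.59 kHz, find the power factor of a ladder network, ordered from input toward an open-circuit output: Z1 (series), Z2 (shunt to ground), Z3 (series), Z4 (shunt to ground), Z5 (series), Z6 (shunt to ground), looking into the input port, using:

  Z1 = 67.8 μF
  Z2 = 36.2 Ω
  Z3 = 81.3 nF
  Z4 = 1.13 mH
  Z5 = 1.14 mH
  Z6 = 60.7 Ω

Step 1 — Angular frequency: ω = 2π·f = 2π·4590 = 2.884e+04 rad/s.
Step 2 — Component impedances:
  Z1: Z = 1/(jωC) = -j/(ω·C) = 0 - j0.5114 Ω
  Z2: Z = R = 36.2 Ω
  Z3: Z = 1/(jωC) = -j/(ω·C) = 0 - j426.5 Ω
  Z4: Z = jωL = j·2.884e+04·0.00113 = 0 + j32.59 Ω
  Z5: Z = jωL = j·2.884e+04·0.00114 = 0 + j32.88 Ω
  Z6: Z = R = 60.7 Ω
Step 3 — Ladder network (open output): work backward from the far end, alternating series and parallel combinations. Z_in = 35.85 - j3.727 Ω = 36.04∠-5.9° Ω.
Step 4 — Power factor: PF = cos(φ) = Re(Z)/|Z| = 35.846/36.04 = 0.9946.
Step 5 — Type: Im(Z) = -3.727 ⇒ leading (phase φ = -5.9°).

PF = 0.9946 (leading, φ = -5.9°)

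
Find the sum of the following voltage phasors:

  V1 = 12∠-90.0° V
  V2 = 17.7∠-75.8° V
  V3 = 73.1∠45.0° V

Step 1 — Convert each phasor to rectangular form:
  V1 = 12·(cos(-90.0°) + j·sin(-90.0°)) = 0 - j12 V
  V2 = 17.7·(cos(-75.8°) + j·sin(-75.8°)) = 4.342 - j17.16 V
  V3 = 73.1·(cos(45.0°) + j·sin(45.0°)) = 51.69 + j51.69 V
Step 2 — Sum components: V_total = 56.03 + j22.53 V.
Step 3 — Convert to polar: |V_total| = 60.39 V, ∠V_total = 21.9°.

V_total = 60.39∠21.9° V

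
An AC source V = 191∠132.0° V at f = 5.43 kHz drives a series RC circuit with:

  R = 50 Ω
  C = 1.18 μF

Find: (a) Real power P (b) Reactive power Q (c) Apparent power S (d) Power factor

Step 1 — Angular frequency: ω = 2π·f = 2π·5430 = 3.412e+04 rad/s.
Step 2 — Component impedances:
  R: Z = R = 50 Ω
  C: Z = 1/(jωC) = -j/(ω·C) = 0 - j24.84 Ω
Step 3 — Series combination: Z_total = R + C = 50 - j24.84 Ω = 55.83∠-26.4° Ω.
Step 4 — Source phasor: V = 191∠132.0° V = -127.8 + j141.9 V.
Step 5 — Current: I = V / Z = -3.181 + j1.258 A = 3.421∠158.4° A.
Step 6 — Complex power: S = V·I* = 585.2 - j290.7 VA.
Step 7 — Real power: P = Re(S) = 585.2 W.
Step 8 — Reactive power: Q = Im(S) = -290.7 VAR.
Step 9 — Apparent power: |S| = 653.4 VA.
Step 10 — Power factor: PF = P/|S| = 0.8956 (leading).

(a) P = 585.2 W  (b) Q = -290.7 VAR  (c) S = 653.4 VA  (d) PF = 0.8956 (leading)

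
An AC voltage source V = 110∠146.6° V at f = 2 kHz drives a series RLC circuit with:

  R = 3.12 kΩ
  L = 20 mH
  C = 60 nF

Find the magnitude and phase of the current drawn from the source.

Step 1 — Angular frequency: ω = 2π·f = 2π·2000 = 1.257e+04 rad/s.
Step 2 — Component impedances:
  R: Z = R = 3120 Ω
  L: Z = jωL = j·1.257e+04·0.02 = 0 + j251.3 Ω
  C: Z = 1/(jωC) = -j/(ω·C) = 0 - j1326 Ω
Step 3 — Series combination: Z_total = R + L + C = 3120 - j1075 Ω = 3300∠-19.0° Ω.
Step 4 — Source phasor: V = 110∠146.6° V = -91.83 + j60.55 V.
Step 5 — Ohm's law: I = V / Z_total = (-91.83 + j60.55) / (3120 - j1075) = -0.03229 + j0.008284 A.
Step 6 — Convert to polar: |I| = 0.03333 A, ∠I = 165.6°.

I = 0.03333∠165.6° A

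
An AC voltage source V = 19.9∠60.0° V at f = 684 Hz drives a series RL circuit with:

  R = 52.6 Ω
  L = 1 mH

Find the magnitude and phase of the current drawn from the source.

Step 1 — Angular frequency: ω = 2π·f = 2π·684 = 4298 rad/s.
Step 2 — Component impedances:
  R: Z = R = 52.6 Ω
  L: Z = jωL = j·4298·0.001 = 0 + j4.298 Ω
Step 3 — Series combination: Z_total = R + L = 52.6 + j4.298 Ω = 52.78∠4.7° Ω.
Step 4 — Source phasor: V = 19.9∠60.0° V = 9.95 + j17.23 V.
Step 5 — Ohm's law: I = V / Z_total = (9.95 + j17.23) / (52.6 + j4.298) = 0.2145 + j0.3101 A.
Step 6 — Convert to polar: |I| = 0.3771 A, ∠I = 55.3°.

I = 0.3771∠55.3° A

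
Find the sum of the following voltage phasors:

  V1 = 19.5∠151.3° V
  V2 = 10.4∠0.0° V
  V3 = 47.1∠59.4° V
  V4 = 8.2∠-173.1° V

Step 1 — Convert each phasor to rectangular form:
  V1 = 19.5·(cos(151.3°) + j·sin(151.3°)) = -17.1 + j9.364 V
  V2 = 10.4·(cos(0.0°) + j·sin(0.0°)) = 10.4 V
  V3 = 47.1·(cos(59.4°) + j·sin(59.4°)) = 23.98 + j40.54 V
  V4 = 8.2·(cos(-173.1°) + j·sin(-173.1°)) = -8.141 - j0.9851 V
Step 2 — Sum components: V_total = 9.131 + j48.92 V.
Step 3 — Convert to polar: |V_total| = 49.77 V, ∠V_total = 79.4°.

V_total = 49.77∠79.4° V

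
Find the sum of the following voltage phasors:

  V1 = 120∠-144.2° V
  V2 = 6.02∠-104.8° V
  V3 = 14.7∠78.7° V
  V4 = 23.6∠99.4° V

Step 1 — Convert each phasor to rectangular form:
  V1 = 120·(cos(-144.2°) + j·sin(-144.2°)) = -97.33 - j70.19 V
  V2 = 6.02·(cos(-104.8°) + j·sin(-104.8°)) = -1.538 - j5.82 V
  V3 = 14.7·(cos(78.7°) + j·sin(78.7°)) = 2.88 + j14.42 V
  V4 = 23.6·(cos(99.4°) + j·sin(99.4°)) = -3.854 + j23.28 V
Step 2 — Sum components: V_total = -99.84 - j38.32 V.
Step 3 — Convert to polar: |V_total| = 106.9 V, ∠V_total = -159.0°.

V_total = 106.9∠-159.0° V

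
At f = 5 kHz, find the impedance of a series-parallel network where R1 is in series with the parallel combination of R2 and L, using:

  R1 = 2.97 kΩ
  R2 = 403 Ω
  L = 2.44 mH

Step 1 — Angular frequency: ω = 2π·f = 2π·5000 = 3.142e+04 rad/s.
Step 2 — Component impedances:
  R1: Z = R = 2970 Ω
  R2: Z = R = 403 Ω
  L: Z = jωL = j·3.142e+04·0.00244 = 0 + j76.65 Ω
Step 3 — Parallel branch: R2 || L = 1/(1/R2 + 1/L) = 14.07 + j73.98 Ω.
Step 4 — Series with R1: Z_total = R1 + (R2 || L) = 2984 + j73.98 Ω = 2985∠1.4° Ω.

Z = 2984 + j73.98 Ω = 2985∠1.4° Ω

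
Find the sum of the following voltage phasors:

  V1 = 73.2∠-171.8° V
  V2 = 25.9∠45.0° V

Step 1 — Convert each phasor to rectangular form:
  V1 = 73.2·(cos(-171.8°) + j·sin(-171.8°)) = -72.45 - j10.44 V
  V2 = 25.9·(cos(45.0°) + j·sin(45.0°)) = 18.31 + j18.31 V
Step 2 — Sum components: V_total = -54.14 + j7.874 V.
Step 3 — Convert to polar: |V_total| = 54.71 V, ∠V_total = 171.7°.

V_total = 54.71∠171.7° V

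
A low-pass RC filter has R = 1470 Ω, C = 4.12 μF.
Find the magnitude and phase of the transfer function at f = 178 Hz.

Step 1 — Angular frequency: ω = 2π·178 = 1118 rad/s.
Step 2 — Transfer function: H(jω) = 1/(1 + jωRC).
Step 3 — Denominator: 1 + jωRC = 1 + j·1118·1470·4.12e-06 = 1 + j6.774.
Step 4 — H = 0.02133 - j0.1445.
Step 5 — Magnitude: |H| = 0.1461 (-16.7 dB); phase: φ = -81.6°.

|H| = 0.1461 (-16.7 dB), φ = -81.6°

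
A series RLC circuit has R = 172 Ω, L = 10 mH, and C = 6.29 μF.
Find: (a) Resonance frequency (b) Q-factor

Step 1 — Resonance condition Im(Z)=0 gives ω₀ = 1/√(LC).
Step 2 — ω₀ = 1/√(0.01·6.29e-06) = 3987 rad/s.
Step 3 — f₀ = ω₀/(2π) = 634.6 Hz.
Step 4 — Series Q: Q = ω₀L/R = 3987·0.01/172 = 0.2318.

(a) f₀ = 634.6 Hz  (b) Q = 0.2318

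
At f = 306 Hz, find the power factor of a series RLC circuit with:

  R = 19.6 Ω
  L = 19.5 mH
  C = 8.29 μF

Step 1 — Angular frequency: ω = 2π·f = 2π·306 = 1923 rad/s.
Step 2 — Component impedances:
  R: Z = R = 19.6 Ω
  L: Z = jωL = j·1923·0.0195 = 0 + j37.49 Ω
  C: Z = 1/(jωC) = -j/(ω·C) = 0 - j62.74 Ω
Step 3 — Series combination: Z_total = R + L + C = 19.6 - j25.25 Ω = 31.96∠-52.2° Ω.
Step 4 — Power factor: PF = cos(φ) = Re(Z)/|Z| = 19.6/31.963 = 0.6132.
Step 5 — Type: Im(Z) = -25.25 ⇒ leading (phase φ = -52.2°).

PF = 0.6132 (leading, φ = -52.2°)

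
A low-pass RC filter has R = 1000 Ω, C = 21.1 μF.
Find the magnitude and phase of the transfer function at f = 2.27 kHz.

Step 1 — Angular frequency: ω = 2π·2270 = 1.426e+04 rad/s.
Step 2 — Transfer function: H(jω) = 1/(1 + jωRC).
Step 3 — Denominator: 1 + jωRC = 1 + j·1.426e+04·1000·2.11e-05 = 1 + j300.9.
Step 4 — H = 1.104e-05 - j0.003323.
Step 5 — Magnitude: |H| = 0.003323 (-49.6 dB); phase: φ = -89.8°.

|H| = 0.003323 (-49.6 dB), φ = -89.8°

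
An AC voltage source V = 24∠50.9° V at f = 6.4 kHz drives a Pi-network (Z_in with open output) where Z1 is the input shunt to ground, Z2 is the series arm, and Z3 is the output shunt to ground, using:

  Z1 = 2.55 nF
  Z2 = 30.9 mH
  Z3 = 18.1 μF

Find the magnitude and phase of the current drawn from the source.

Step 1 — Angular frequency: ω = 2π·f = 2π·6400 = 4.021e+04 rad/s.
Step 2 — Component impedances:
  Z1: Z = 1/(jωC) = -j/(ω·C) = 0 - j9752 Ω
  Z2: Z = jωL = j·4.021e+04·0.0309 = 0 + j1243 Ω
  Z3: Z = 1/(jωC) = -j/(ω·C) = 0 - j1.374 Ω
Step 3 — With open output, the series arm Z2 and the output shunt Z3 appear in series to ground: Z2 + Z3 = 0 + j1241 Ω.
Step 4 — Parallel with input shunt Z1: Z_in = Z1 || (Z2 + Z3) = 0 + j1422 Ω = 1422∠90.0° Ω.
Step 5 — Source phasor: V = 24∠50.9° V = 15.14 + j18.63 V.
Step 6 — Ohm's law: I = V / Z_total = (15.14 + j18.63) / (0 + j1422) = 0.0131 - j0.01064 A.
Step 7 — Convert to polar: |I| = 0.01688 A, ∠I = -39.1°.

I = 0.01688∠-39.1° A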